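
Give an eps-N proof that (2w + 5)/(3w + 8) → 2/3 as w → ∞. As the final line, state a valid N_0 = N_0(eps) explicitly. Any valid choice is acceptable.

N_0 = (1/9)/eps

Suppose eps > 0. We seek N_0 > 0 such that w > N_0 implies |(2w + 5)/(3w + 8) − (2/3)| < eps.
(2w + 5)/(3w + 8) − (2/3) = (3(2w + 5) − 2(3w + 8)) / (3(3w + 8)) = -1/(3(3w + 8)).
For w > 0 we have 3w + 8 > 3w, so |(2w + 5)/(3w + 8) − (2/3)| = 1/(3(3w + 8)) < 1/(3·3w) = (1/9)/w.
Thus |(2w + 5)/(3w + 8) − (2/3)| < eps whenever w > (1/9)/eps.
Take N_0 = (1/9)/eps. If w > N_0 then |(2w + 5)/(3w + 8) − (2/3)| < (1/9)/w < eps.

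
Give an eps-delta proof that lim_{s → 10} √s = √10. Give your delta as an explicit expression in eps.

delta = min(10, √10·eps)

Let eps > 0 be given. We want delta > 0 such that 0 < |s − 10| < delta implies |√s − √10| < eps.
Rationalise: √s − √10 = (s − 10)/(√s + √10), so |√s − √10| = |s − 10|/(√s + √10).
Restrict delta ≤ 10 so that |s − 10| < 10 forces s > 0, and then √s + √10 > √10.
Hence |√s − √10| < |s − 10|/√10, which is < eps once |s − 10| < √10·eps.
Take delta = min(10, √10·eps). If 0 < |s − 10| < delta then s > 0 and |√s − √10| < |s − 10|/√10 < eps.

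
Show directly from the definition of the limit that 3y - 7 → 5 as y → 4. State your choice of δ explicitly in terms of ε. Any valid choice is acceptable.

Fix ε > 0. We need δ > 0 so that 0 < |y − 4| < δ implies |(3y - 7) − 5| < ε.
|(3y - 7) − 5| = |3y - 12| = 3|y − 4|.
Thus it suffices that |y − 4| < ε/3.
Choosing δ = ε/3 gives |(3y - 7) − 5| = 3|y − 4| < ε whenever |y − 4| < δ.

δ = ε/3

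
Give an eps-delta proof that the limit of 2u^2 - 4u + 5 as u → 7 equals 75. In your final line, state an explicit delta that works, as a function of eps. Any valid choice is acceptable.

delta = min(2, eps/28)

Fix eps > 0. We want delta > 0 such that 0 < |u − 7| < delta implies |(2u^2 - 4u + 5) − 75| < eps.
(2u^2 - 4u + 5) − 75 = 2u^2 - 4u - 70 = (u − 7)(2u + 10).
So |(2u^2 - 4u + 5) − 75| = |u − 7|·|2u + 10|.
Assume first that |u − 7| < 2, so |u| < 9. Then |2u + 10| ≤ 2·9 + 10 = 28.
Hence |(2u^2 - 4u + 5) − 75| ≤ 28|u − 7| < eps provided |u − 7| < eps/28.
Take delta = min(2, eps/28). Then 0 < |u − 7| < delta gives both |u − 7| < 2 and |u − 7| < eps/28, so |(2u^2 - 4u + 5) − 75| < eps.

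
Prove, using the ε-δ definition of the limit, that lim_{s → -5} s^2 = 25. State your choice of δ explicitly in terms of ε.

Let ε > 0. We seek δ > 0 with 0 < |s + 5| < δ ⇒ |s^2 − 25| < ε.
Factor: s^2 − 25 = (s + 5)(s - 5), so |s^2 − 25| = |s + 5|·|s - 5|.
Restrict δ ≤ 1. Then |s + 5| < 1 gives |s| < 6, so by the triangle inequality |s - 5| ≤ 6 + 5 = 11.
Hence |s^2 − 25| ≤ 11|s + 5|, which is < ε once |s + 5| < ε/11.
Take δ = min(1, ε/11). If 0 < |s + 5| < δ then both bounds hold and |s^2 − 25| ≤ 11|s + 5| < 11·(ε/11) = ε.

δ = min(1, ε/11)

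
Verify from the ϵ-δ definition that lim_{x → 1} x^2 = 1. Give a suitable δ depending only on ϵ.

δ = min(2, ϵ/4)

Fix ϵ > 0. We seek δ > 0 with 0 < |x − 1| < δ ⇒ |x^2 − 1| < ϵ.
Factor: x^2 − 1 = (x − 1)(x + 1), so |x^2 − 1| = |x − 1|·|x + 1|.
Restrict δ ≤ 2. Then |x − 1| < 2 gives |x| < 3, so by the triangle inequality |x + 1| ≤ 3 + 1 = 4.
Hence |x^2 − 1| ≤ 4|x − 1|, which is < ϵ once |x − 1| < ϵ/4.
Take δ = min(2, ϵ/4). If 0 < |x − 1| < δ then both bounds hold and |x^2 − 1| ≤ 4|x − 1| < 4·(ϵ/4) = ϵ.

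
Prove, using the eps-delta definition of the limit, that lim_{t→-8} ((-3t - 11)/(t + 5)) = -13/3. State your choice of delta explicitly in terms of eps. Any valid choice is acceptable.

delta = min(3/2, (9/8)eps)

Fix eps > 0. We want delta > 0 with 0 < |t + 8| < delta ⇒ |(-3t - 11)/(t + 5) + 13/3| < eps.
Combining over a common denominator, (-3t - 11)/(t + 5) + 13/3 = [(-3t - 11)·(-3) − 13·(t + 5)] / [(-3)·(t + 5)] = -4(t + 8) / ((-3)(t + 5)).
So |(-3t - 11)/(t + 5) + 13/3| = 4|t + 8| / (3·|t + 5|).
Require delta ≤ 3/2, so |t + 5| ≥ |-3| − |t + 8| > 3 − 3/2 = 3/2.
Hence |(-3t - 11)/(t + 5) + 13/3| < 4|t + 8|/(3·(3/2)) = (8/9)|t + 8|, which is < eps once |t + 8| < (9/8)eps.
Take delta = min(3/2, (9/8)eps). Then 0 < |t + 8| < delta forces both bounds, so |(-3t - 11)/(t + 5) + 13/3| < eps.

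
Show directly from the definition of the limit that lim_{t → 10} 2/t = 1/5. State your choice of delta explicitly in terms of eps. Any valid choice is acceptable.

delta = min(5, 25eps)

Let eps > 0. We seek delta > 0 such that 0 < |t − 10| < delta implies |2/t − (1/5)| < eps.
|2/t − (1/5)| = 2·|10 − t|/(10·|t|) = 2|t − 10|/(10|t|).
Restrict delta ≤ 5. Then |t − 10| < 5 gives |t| > 5, so 10|t| > 50.
Then |2/t − (1/5)| < 2|t − 10|/50, which is < eps when |t − 10| < 25eps.
Take delta = min(5, 25eps). Then 0 < |t − 10| < delta gives both |t − 10| < 5 and |t − 10| < 25eps, so |2/t − (1/5)| < eps.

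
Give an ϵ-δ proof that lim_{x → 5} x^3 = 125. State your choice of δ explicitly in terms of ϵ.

Let ϵ > 0. We seek δ > 0 with 0 < |x − 5| < δ ⇒ |x^3 − 125| < ϵ.
Factor: x^3 − 125 = (x − 5)(x^2 + 5x + 25), so |x^3 − 125| = |x − 5|·|x^2 + 5x + 25|.
Impose δ ≤ 1 so that |x| < 6; then |x^2 + 5x + 25| ≤ 91.
Hence |x^3 − 125| ≤ 91|x − 5|, which is < ϵ once |x − 5| < ϵ/91.
Take δ = min(1, ϵ/91). If 0 < |x − 5| < δ then both bounds hold and |x^3 − 125| ≤ 91|x − 5| < 91·(ϵ/91) = ϵ.

δ = min(1, ϵ/91)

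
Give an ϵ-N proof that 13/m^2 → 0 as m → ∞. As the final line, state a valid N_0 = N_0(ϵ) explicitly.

Let ϵ > 0. For m ≥ 1, |13/m^2 − 0| = 13/m^2.
13/m^2 < ϵ ⇔ m^2 > 13/ϵ ⇔ m > (13/ϵ)^{1/2}.
Take N_0 = (13/ϵ)^{1/2}. Then m > N_0 implies 13/m^2 < ϵ.

N_0 = (13/ϵ)^{1/2}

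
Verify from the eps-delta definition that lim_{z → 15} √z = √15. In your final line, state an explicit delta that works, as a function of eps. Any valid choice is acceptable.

Let eps > 0 be given. We want delta > 0 such that 0 < |z − 15| < delta implies |√z − √15| < eps.
Multiplying by the conjugate, |√z − √15| = |z − 15|/(√z + √15).
Restrict delta ≤ 15 so that |z − 15| < 15 forces z > 0, and then √z + √15 > √15.
Hence |√z − √15| < |z − 15|/√15, which is < eps once |z − 15| < √15·eps.
Take delta = min(15, √15·eps). If 0 < |z − 15| < delta then z > 0 and |√z − √15| < |z − 15|/√15 < eps.

delta = min(15, √15·eps)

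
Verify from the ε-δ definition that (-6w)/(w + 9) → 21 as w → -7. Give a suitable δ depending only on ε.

Fix ε > 0. We want δ > 0 with 0 < |w + 7| < δ ⇒ |(-6w)/(w + 9) − 21| < ε.
Combining over a common denominator, (-6w)/(w + 9) − 21 = [(-6w)·2 − 42·(w + 9)] / [2·(w + 9)] = -54(w + 7) / (2(w + 9)).
So |(-6w)/(w + 9) − 21| = 54|w + 7| / (2·|w + 9|).
Restrict δ ≤ 1. Then |w + 7| < 1 gives |w + 9| = |(w + 7) + 2| ≥ 2 − 1 = 1.
Hence |(-6w)/(w + 9) − 21| < 54|w + 7|/(2·1) = 27|w + 7|, which is < ε once |w + 7| < (1/27)ε.
Take δ = min(1, (1/27)ε). Then 0 < |w + 7| < δ forces both bounds, so |(-6w)/(w + 9) − 21| < ε.

δ = min(1, (1/27)ε)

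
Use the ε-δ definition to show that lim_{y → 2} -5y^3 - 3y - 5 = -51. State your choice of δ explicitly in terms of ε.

Let ε > 0. We want δ > 0 such that 0 < |y − 2| < δ implies |(-5y^3 - 3y - 5) + 51| < ε.
(-5y^3 - 3y - 5) + 51 = -5y^3 - 3y + 46 = (y − 2)(-5y^2 - 10y - 23).
So |(-5y^3 - 3y - 5) + 51| = |y − 2|·|-5y^2 - 10y - 23|.
Require δ ≤ 1. Then |y − 2| < 1 gives |y| < 3, and by the triangle inequality |-5y^2 - 10y - 23| ≤ 5·3^2 + 10·3 + 23 = 98.
Hence |(-5y^3 - 3y - 5) + 51| ≤ 98|y − 2| < ε provided |y − 2| < ε/98.
Choosing δ = min(1, ε/98) ensures both conditions, hence |(-5y^3 - 3y - 5) + 51| < ε.

δ = min(1, ε/98)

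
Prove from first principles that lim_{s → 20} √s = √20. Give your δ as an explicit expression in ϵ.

Let ϵ > 0. We want δ > 0 such that 0 < |s − 20| < δ implies |√s − √20| < ϵ.
Multiplying by the conjugate, |√s − √20| = |s − 20|/(√s + √20).
Restrict δ ≤ 20 so that |s − 20| < 20 forces s > 0, and then √s + √20 > √20.
Hence |√s − √20| < |s − 20|/√20, which is < ϵ once |s − 20| < √20·ϵ.
Take δ = min(20, √20·ϵ). If 0 < |s − 20| < δ then s > 0 and |√s − √20| < |s − 20|/√20 < ϵ.

δ = min(20, √20·ϵ)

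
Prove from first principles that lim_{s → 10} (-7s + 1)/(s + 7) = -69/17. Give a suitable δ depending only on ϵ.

Let ϵ > 0. We want δ > 0 with 0 < |s − 10| < δ ⇒ |(-7s + 1)/(s + 7) + 69/17| < ϵ.
Combining over a common denominator, (-7s + 1)/(s + 7) + 69/17 = [(-7s + 1)·17 − (-69)·(s + 7)] / [17·(s + 7)] = -50(s − 10) / (17(s + 7)).
So |(-7s + 1)/(s + 7) + 69/17| = 50|s − 10| / (17·|s + 7|).
Restrict δ ≤ 17/2. Then |s − 10| < 17/2 gives |s + 7| = |(s − 10) + 17| ≥ 17 − 17/2 = 17/2.
Hence |(-7s + 1)/(s + 7) + 69/17| < 50|s − 10|/(17·(17/2)) = (100/289)|s − 10|, which is < ϵ once |s − 10| < (289/100)ϵ.
Take δ = min(17/2, (289/100)ϵ). Then 0 < |s − 10| < δ forces both bounds, so |(-7s + 1)/(s + 7) + 69/17| < ϵ.

δ = min(17/2, (289/100)ϵ)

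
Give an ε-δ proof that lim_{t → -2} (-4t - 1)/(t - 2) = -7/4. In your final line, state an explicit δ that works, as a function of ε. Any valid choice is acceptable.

Suppose ε > 0. We want δ > 0 with 0 < |t + 2| < δ ⇒ |(-4t - 1)/(t - 2) + 7/4| < ε.
Combining over a common denominator, (-4t - 1)/(t - 2) + 7/4 = [(-4t - 1)·(-4) − 7·(t - 2)] / [(-4)·(t - 2)] = 9(t + 2) / ((-4)(t - 2)).
So |(-4t - 1)/(t - 2) + 7/4| = 9|t + 2| / (4·|t − 2|).
Require δ ≤ 2, so |t − 2| ≥ |-4| − |t + 2| > 4 − 2 = 2.
Hence |(-4t - 1)/(t - 2) + 7/4| < 9|t + 2|/(4·2) = (9/8)|t + 2|, which is < ε once |t + 2| < (8/9)ε.
Take δ = min(2, (8/9)ε). Then 0 < |t + 2| < δ forces both bounds, so |(-4t - 1)/(t - 2) + 7/4| < ε.

δ = min(2, (8/9)ε)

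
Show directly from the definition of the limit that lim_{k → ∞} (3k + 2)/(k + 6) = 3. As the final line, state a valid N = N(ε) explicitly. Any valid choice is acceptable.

N = 16/ε

Fix ε > 0. For k ≥ 1, |(3k + 2)/(k + 6) − 3| = |-16|/((k + 6)) = 16/((k + 6)).
Since k + 6 ≥ k for k ≥ 1, this is ≤ 16/(k) = 16/k.
So |(3k + 2)/(k + 6) − 3| < ε whenever k > 16/ε.
Take N = 16/ε. If k > N then |(3k + 2)/(k + 6) − 3| ≤ 16/k < ε.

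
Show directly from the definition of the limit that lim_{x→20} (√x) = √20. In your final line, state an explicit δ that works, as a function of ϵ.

Let ϵ > 0. We want δ > 0 such that 0 < |x − 20| < δ implies |√x − √20| < ϵ.
Multiplying by the conjugate, |√x − √20| = |x − 20|/(√x + √20).
Restrict δ ≤ 20 so that |x − 20| < 20 forces x > 0, and then √x + √20 > √20.
Hence |√x − √20| < |x − 20|/√20, which is < ϵ once |x − 20| < √20·ϵ.
Take δ = min(20, √20·ϵ). If 0 < |x − 20| < δ then x > 0 and |√x − √20| < |x − 20|/√20 < ϵ.

δ = min(20, √20·ϵ)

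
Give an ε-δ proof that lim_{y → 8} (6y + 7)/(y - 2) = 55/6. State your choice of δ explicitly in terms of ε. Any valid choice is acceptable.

Fix ε > 0. We want δ > 0 with 0 < |y − 8| < δ ⇒ |(6y + 7)/(y - 2) − (55/6)| < ε.
Combining over a common denominator, (6y + 7)/(y - 2) − (55/6) = [(6y + 7)·6 − 55·(y - 2)] / [6·(y - 2)] = -19(y − 8) / (6(y - 2)).
So |(6y + 7)/(y - 2) − (55/6)| = 19|y − 8| / (6·|y − 2|).
Require δ ≤ 3, so |y − 2| ≥ |6| − |y − 8| > 6 − 3 = 3.
Hence |(6y + 7)/(y - 2) − (55/6)| < 19|y − 8|/(6·3) = (19/18)|y − 8|, which is < ε once |y − 8| < (18/19)ε.
Take δ = min(3, (18/19)ε). Then 0 < |y − 8| < δ forces both bounds, so |(6y + 7)/(y - 2) − (55/6)| < ε.

δ = min(3, (18/19)ε)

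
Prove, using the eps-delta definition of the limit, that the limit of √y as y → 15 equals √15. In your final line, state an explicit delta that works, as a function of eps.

delta = min(15, √15·eps)

Let eps > 0 be given. We want delta > 0 such that 0 < |y − 15| < delta implies |√y − √15| < eps.
Rationalise: √y − √15 = (y − 15)/(√y + √15), so |√y − √15| = |y − 15|/(√y + √15).
Restrict delta ≤ 15 so that |y − 15| < 15 forces y > 0, and then √y + √15 > √15.
Hence |√y − √15| < |y − 15|/√15, which is < eps once |y − 15| < √15·eps.
Take delta = min(15, √15·eps). If 0 < |y − 15| < delta then y > 0 and |√y − √15| < |y − 15|/√15 < eps.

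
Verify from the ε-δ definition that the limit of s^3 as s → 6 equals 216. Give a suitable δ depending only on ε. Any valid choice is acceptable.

Fix ε > 0. We seek δ > 0 with 0 < |s − 6| < δ ⇒ |s^3 − 216| < ε.
Factor: s^3 − 216 = (s − 6)(s^2 + 6s + 36), so |s^3 − 216| = |s − 6|·|s^2 + 6s + 36|.
Restrict δ ≤ 1. Then |s − 6| < 1 gives |s| < 7, so by the triangle inequality |s^2 + 6s + 36| ≤ 7^2 + 6·7 + 36 = 127.
Hence |s^3 − 216| ≤ 127|s − 6|, which is < ε once |s − 6| < ε/127.
Take δ = min(1, ε/127). If 0 < |s − 6| < δ then both bounds hold and |s^3 − 216| ≤ 127|s − 6| < 127·(ε/127) = ε.

δ = min(1, ε/127)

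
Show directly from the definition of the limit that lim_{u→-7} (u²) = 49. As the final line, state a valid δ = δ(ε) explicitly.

δ = min(2, ε/16)

Let ε > 0. We seek δ > 0 with 0 < |u + 7| < δ ⇒ |u² − 49| < ε.
Factor: u² − 49 = (u + 7)(u - 7), so |u² − 49| = |u + 7|·|u - 7|.
Impose δ ≤ 2 so that |u| < 9; then |u - 7| ≤ 16.
Hence |u² − 49| ≤ 16|u + 7|, which is < ε once |u + 7| < ε/16.
Take δ = min(2, ε/16). If 0 < |u + 7| < δ then both bounds hold and |u² − 49| ≤ 16|u + 7| < 16·(ε/16) = ε.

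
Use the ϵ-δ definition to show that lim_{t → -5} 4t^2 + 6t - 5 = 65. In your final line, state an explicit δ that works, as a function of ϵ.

Let ϵ > 0 be given. We want δ > 0 such that 0 < |t + 5| < δ implies |(4t^2 + 6t - 5) − 65| < ϵ.
(4t^2 + 6t - 5) − 65 = 4t^2 + 6t - 70 = (t + 5)(4t - 14).
So |(4t^2 + 6t - 5) − 65| = |t + 5|·|4t - 14|.
Require δ ≤ 2. Then |t + 5| < 2 gives |t| < 7, and by the triangle inequality |4t - 14| ≤ 4·7 + 14 = 42.
Hence |(4t^2 + 6t - 5) − 65| ≤ 42|t + 5| < ϵ provided |t + 5| < ϵ/42.
Choosing δ = min(2, ϵ/42) ensures both conditions, hence |(4t^2 + 6t - 5) − 65| < ϵ.

δ = min(2, ϵ/42)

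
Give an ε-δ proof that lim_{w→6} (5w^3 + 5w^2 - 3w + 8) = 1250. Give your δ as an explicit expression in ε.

Let ε > 0. We want δ > 0 such that 0 < |w − 6| < δ implies |(5w^3 + 5w^2 - 3w + 8) − 1250| < ε.
(5w^3 + 5w^2 - 3w + 8) − 1250 = 5w^3 + 5w^2 - 3w - 1242 = (w − 6)(5w^2 + 35w + 207).
So |(5w^3 + 5w^2 - 3w + 8) − 1250| = |w − 6|·|5w^2 + 35w + 207|.
Assume first that |w − 6| < 1, so |w| < 7. Then |5w^2 + 35w + 207| ≤ 5·7^2 + 35·7 + 207 = 697.
Hence |(5w^3 + 5w^2 - 3w + 8) − 1250| ≤ 697|w − 6| < ε provided |w − 6| < ε/697.
Choosing δ = min(1, ε/697) ensures both conditions, hence |(5w^3 + 5w^2 - 3w + 8) − 1250| < ε.

δ = min(1, ε/697)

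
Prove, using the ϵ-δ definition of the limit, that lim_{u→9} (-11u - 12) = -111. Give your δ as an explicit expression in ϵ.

δ = ϵ/11

Let ϵ > 0. We need δ > 0 so that 0 < |u − 9| < δ implies |(-11u - 12) + 111| < ϵ.
|(-11u - 12) + 111| = |-11u + 99| = 11|u − 9|.
Thus it suffices that |u − 9| < ϵ/11.
Take δ = ϵ/11. If 0 < |u − 9| < δ then |(-11u - 12) + 111| = 11|u − 9| < 11·(ϵ/11) = ϵ.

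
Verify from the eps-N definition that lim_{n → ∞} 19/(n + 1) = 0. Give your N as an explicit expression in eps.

N = 19/eps

Let eps > 0. For n ≥ 1, |19/(n + 1) − 0| = 19/(n + 1) ≤ 19/n.
We need 19/n < eps, i.e. n > 19/eps.
Take N = 19/eps. If n > N then |19/(n + 1)| ≤ 19/n < eps.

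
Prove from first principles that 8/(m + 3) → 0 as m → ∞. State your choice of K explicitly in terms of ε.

Fix ε > 0. For m ≥ 1, |8/(m + 3) − 0| = 8/(m + 3) ≤ 8/m.
We need 8/m < ε, i.e. m > 8/ε.
Take K = 8/ε. If m > K then |8/(m + 3)| ≤ 8/m < ε.

K = 8/ε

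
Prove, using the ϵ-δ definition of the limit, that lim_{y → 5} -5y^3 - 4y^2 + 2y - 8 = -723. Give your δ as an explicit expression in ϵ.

δ = min(2, ϵ/591)

Let ϵ > 0. We want δ > 0 such that 0 < |y − 5| < δ implies |(-5y^3 - 4y^2 + 2y - 8) + 723| < ϵ.
(-5y^3 - 4y^2 + 2y - 8) + 723 = -5y^3 - 4y^2 + 2y + 715 = (y − 5)(-5y^2 - 29y - 143).
So |(-5y^3 - 4y^2 + 2y - 8) + 723| = |y − 5|·|-5y^2 - 29y - 143|.
Require δ ≤ 2. Then |y − 5| < 2 gives |y| < 7, and by the triangle inequality |-5y^2 - 29y - 143| ≤ 5·7^2 + 29·7 + 143 = 591.
Hence |(-5y^3 - 4y^2 + 2y - 8) + 723| ≤ 591|y − 5| < ϵ provided |y − 5| < ϵ/591.
Take δ = min(2, ϵ/591). Then 0 < |y − 5| < δ gives both |y − 5| < 2 and |y − 5| < ϵ/591, so |(-5y^3 - 4y^2 + 2y - 8) + 723| < ϵ.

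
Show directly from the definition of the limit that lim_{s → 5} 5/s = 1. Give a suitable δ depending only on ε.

Suppose ε > 0. We seek δ > 0 such that 0 < |s − 5| < δ implies |5/s − 1| < ε.
|5/s − 1| = 5·|5 − s|/(5·|s|) = 5|s − 5|/(5|s|).
Restrict δ ≤ 5/2. Then |s − 5| < 5/2 gives |s| > 5/2, so 5|s| > 25/2.
Then |5/s − 1| < 5|s − 5|/(25/2), which is < ε when |s − 5| < (5/2)ε.
Take δ = min(5/2, (5/2)ε). Then 0 < |s − 5| < δ gives both |s − 5| < 5/2 and |s − 5| < (5/2)ε, so |5/s − 1| < ε.

δ = min(5/2, (5/2)ε)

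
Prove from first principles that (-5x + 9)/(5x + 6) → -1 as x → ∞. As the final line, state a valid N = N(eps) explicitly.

Let eps > 0. We seek N > 0 such that x > N implies |(-5x + 9)/(5x + 6) + 1| < eps.
(-5x + 9)/(5x + 6) + 1 = (5(-5x + 9) − (-5)(5x + 6)) / (5(5x + 6)) = 75/(5(5x + 6)).
For x > 0 we have 5x + 6 > 5x, so |(-5x + 9)/(5x + 6) + 1| = 75/(5(5x + 6)) < 75/(5·5x) = 3/x.
Thus |(-5x + 9)/(5x + 6) + 1| < eps whenever x > 3/eps.
Take N = 3/eps. If x > N then |(-5x + 9)/(5x + 6) + 1| < 3/x < eps.

N = 3/eps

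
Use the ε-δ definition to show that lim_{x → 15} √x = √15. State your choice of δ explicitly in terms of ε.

δ = min(15, √15·ε)

Let ε > 0. We want δ > 0 such that 0 < |x − 15| < δ implies |√x − √15| < ε.
Multiplying by the conjugate, |√x − √15| = |x − 15|/(√x + √15).
Restrict δ ≤ 15 so that |x − 15| < 15 forces x > 0, and then √x + √15 > √15.
Hence |√x − √15| < |x − 15|/√15, which is < ε once |x − 15| < √15·ε.
Take δ = min(15, √15·ε). If 0 < |x − 15| < δ then x > 0 and |√x − √15| < |x − 15|/√15 < ε.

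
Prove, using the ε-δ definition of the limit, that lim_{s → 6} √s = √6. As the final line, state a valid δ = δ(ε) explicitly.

δ = min(6, √6·ε)

Let ε > 0 be given. We want δ > 0 such that 0 < |s − 6| < δ implies |√s − √6| < ε.
Rationalise: √s − √6 = (s − 6)/(√s + √6), so |√s − √6| = |s − 6|/(√s + √6).
Restrict δ ≤ 6 so that |s − 6| < 6 forces s > 0, and then √s + √6 > √6.
Hence |√s − √6| < |s − 6|/√6, which is < ε once |s − 6| < √6·ε.
Take δ = min(6, √6·ε). If 0 < |s − 6| < δ then s > 0 and |√s − √6| < |s − 6|/√6 < ε.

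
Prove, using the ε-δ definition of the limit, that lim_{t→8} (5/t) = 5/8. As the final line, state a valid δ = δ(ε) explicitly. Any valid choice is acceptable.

Fix ε > 0. We seek δ > 0 such that 0 < |t − 8| < δ implies |5/t − (5/8)| < ε.
|5/t − (5/8)| = 5·|8 − t|/(8·|t|) = 5|t − 8|/(8|t|).
Require δ ≤ 4 so that |t| > 8 − 4 = 4, hence 8|t| > 32.
Then |5/t − (5/8)| < 5|t − 8|/32, which is < ε when |t − 8| < (32/5)ε.
Take δ = min(4, (32/5)ε). Then 0 < |t − 8| < δ gives both |t − 8| < 4 and |t − 8| < (32/5)ε, so |5/t − (5/8)| < ε.

δ = min(4, (32/5)ε)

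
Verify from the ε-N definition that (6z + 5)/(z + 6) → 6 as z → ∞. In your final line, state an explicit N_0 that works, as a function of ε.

N_0 = 31/ε

Suppose ε > 0. We seek N_0 > 0 such that z > N_0 implies |(6z + 5)/(z + 6) − 6| < ε.
(6z + 5)/(z + 6) − 6 = ((6z + 5) − 6(z + 6)) / ((z + 6)) = -31/((z + 6)).
For z > 0 we have z + 6 > z, so |(6z + 5)/(z + 6) − 6| = 31/((z + 6)) < 31/(z) = 31/z.
Thus |(6z + 5)/(z + 6) − 6| < ε whenever z > 31/ε.
Take N_0 = 31/ε. If z > N_0 then |(6z + 5)/(z + 6) − 6| < 31/z < ε.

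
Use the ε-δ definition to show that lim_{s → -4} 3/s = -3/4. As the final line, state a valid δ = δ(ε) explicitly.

δ = min(2, (8/3)ε)

Suppose ε > 0. We seek δ > 0 such that 0 < |s + 4| < δ implies |3/s + 3/4| < ε.
|3/s + 3/4| = 3·|-4 − s|/(4·|s|) = 3|s + 4|/(4|s|).
Require δ ≤ 2 so that |s| > 4 − 2 = 2, hence 4|s| > 8.
Then |3/s + 3/4| < 3|s + 4|/8, which is < ε when |s + 4| < (8/3)ε.
Take δ = min(2, (8/3)ε). Then 0 < |s + 4| < δ gives both |s + 4| < 2 and |s + 4| < (8/3)ε, so |3/s + 3/4| < ε.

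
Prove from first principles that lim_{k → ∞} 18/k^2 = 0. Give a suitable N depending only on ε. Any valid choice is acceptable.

N = (18/ε)^{1/2}

Fix ε > 0. For k ≥ 1, |18/k^2 − 0| = 18/k^2.
18/k^2 < ε ⇔ k^2 > 18/ε ⇔ k > (18/ε)^{1/2}.
Take N = (18/ε)^{1/2}. Then k > N implies 18/k^2 < ε.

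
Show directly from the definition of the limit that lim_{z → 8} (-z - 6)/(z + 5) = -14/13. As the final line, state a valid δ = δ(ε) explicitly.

Fix ε > 0. We want δ > 0 with 0 < |z − 8| < δ ⇒ |(-z - 6)/(z + 5) + 14/13| < ε.
Combining over a common denominator, (-z - 6)/(z + 5) + 14/13 = [(-z - 6)·13 − (-14)·(z + 5)] / [13·(z + 5)] = 1(z − 8) / (13(z + 5)).
So |(-z - 6)/(z + 5) + 14/13| = |z − 8| / (13·|z + 5|).
Restrict δ ≤ 13/2. Then |z − 8| < 13/2 gives |z + 5| = |(z − 8) + 13| ≥ 13 − 13/2 = 13/2.
Hence |(-z - 6)/(z + 5) + 14/13| < |z − 8|/(13·(13/2)) = (2/169)|z − 8|, which is < ε once |z − 8| < (169/2)ε.
Take δ = min(13/2, (169/2)ε). Then 0 < |z − 8| < δ forces both bounds, so |(-z - 6)/(z + 5) + 14/13| < ε.

δ = min(13/2, (169/2)ε)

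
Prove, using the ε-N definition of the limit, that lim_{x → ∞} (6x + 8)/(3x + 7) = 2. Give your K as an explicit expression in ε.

Let ε > 0. We seek K > 0 such that x > K implies |(6x + 8)/(3x + 7) − 2| < ε.
(6x + 8)/(3x + 7) − 2 = (3(6x + 8) − 6(3x + 7)) / (3(3x + 7)) = -18/(3(3x + 7)).
For x > 0 we have 3x + 7 > 3x, so |(6x + 8)/(3x + 7) − 2| = 18/(3(3x + 7)) < 18/(3·3x) = 2/x.
Thus |(6x + 8)/(3x + 7) − 2| < ε whenever x > 2/ε.
Take K = 2/ε. If x > K then |(6x + 8)/(3x + 7) − 2| < 2/x < ε.

K = 2/ε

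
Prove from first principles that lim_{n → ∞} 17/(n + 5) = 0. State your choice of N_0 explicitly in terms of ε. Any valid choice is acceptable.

Let ε > 0 be given. For n ≥ 1, |17/(n + 5) − 0| = 17/(n + 5) ≤ 17/n.
We need 17/n < ε, i.e. n > 17/ε.
Take N_0 = 17/ε. If n > N_0 then |17/(n + 5)| ≤ 17/n < ε.

N_0 = 17/ε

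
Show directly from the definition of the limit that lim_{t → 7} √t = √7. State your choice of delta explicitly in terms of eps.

Let eps > 0 be given. We want delta > 0 such that 0 < |t − 7| < delta implies |√t − √7| < eps.
Multiplying by the conjugate, |√t − √7| = |t − 7|/(√t + √7).
Restrict delta ≤ 7 so that |t − 7| < 7 forces t > 0, and then √t + √7 > √7.
Hence |√t − √7| < |t − 7|/√7, which is < eps once |t − 7| < √7·eps.
Take delta = min(7, √7·eps). If 0 < |t − 7| < delta then t > 0 and |√t − √7| < |t − 7|/√7 < eps.

delta = min(7, √7·eps)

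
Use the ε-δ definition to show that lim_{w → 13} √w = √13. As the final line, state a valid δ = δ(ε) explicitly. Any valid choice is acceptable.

Let ε > 0 be given. We want δ > 0 such that 0 < |w − 13| < δ implies |√w − √13| < ε.
Rationalise: √w − √13 = (w − 13)/(√w + √13), so |√w − √13| = |w − 13|/(√w + √13).
Restrict δ ≤ 13 so that |w − 13| < 13 forces w > 0, and then √w + √13 > √13.
Hence |√w − √13| < |w − 13|/√13, which is < ε once |w − 13| < √13·ε.
Take δ = min(13, √13·ε). If 0 < |w − 13| < δ then w > 0 and |√w − √13| < |w − 13|/√13 < ε.

δ = min(13, √13·ε)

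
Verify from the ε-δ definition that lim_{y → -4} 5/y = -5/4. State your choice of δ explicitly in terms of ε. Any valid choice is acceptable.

Suppose ε > 0. We seek δ > 0 such that 0 < |y + 4| < δ implies |5/y + 5/4| < ε.
|5/y + 5/4| = 5·|-4 − y|/(4·|y|) = 5|y + 4|/(4|y|).
Require δ ≤ 2 so that |y| > 4 − 2 = 2, hence 4|y| > 8.
Then |5/y + 5/4| < 5|y + 4|/8, which is < ε when |y + 4| < (8/5)ε.
Take δ = min(2, (8/5)ε). Then 0 < |y + 4| < δ gives both |y + 4| < 2 and |y + 4| < (8/5)ε, so |5/y + 5/4| < ε.

δ = min(2, (8/5)ε)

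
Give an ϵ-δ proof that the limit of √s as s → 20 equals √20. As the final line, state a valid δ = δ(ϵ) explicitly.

δ = min(20, √20·ϵ)

Fix ϵ > 0. We want δ > 0 such that 0 < |s − 20| < δ implies |√s − √20| < ϵ.
Rationalise: √s − √20 = (s − 20)/(√s + √20), so |√s − √20| = |s − 20|/(√s + √20).
Restrict δ ≤ 20 so that |s − 20| < 20 forces s > 0, and then √s + √20 > √20.
Hence |√s − √20| < |s − 20|/√20, which is < ϵ once |s − 20| < √20·ϵ.
Take δ = min(20, √20·ϵ). If 0 < |s − 20| < δ then s > 0 and |√s − √20| < |s − 20|/√20 < ϵ.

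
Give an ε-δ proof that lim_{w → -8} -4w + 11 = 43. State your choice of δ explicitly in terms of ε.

δ = ε/4

Suppose ε > 0. We need δ > 0 so that 0 < |w + 8| < δ implies |(-4w + 11) − 43| < ε.
|(-4w + 11) − 43| = |-4w - 32| = 4|w + 8|.
Thus it suffices that |w + 8| < ε/4.
Choosing δ = ε/4 gives |(-4w + 11) − 43| = 4|w + 8| < ε whenever |w + 8| < δ.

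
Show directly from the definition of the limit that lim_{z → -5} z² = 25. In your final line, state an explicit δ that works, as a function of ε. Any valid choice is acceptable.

δ = min(2, ε/12)

Let ε > 0 be given. We seek δ > 0 with 0 < |z + 5| < δ ⇒ |z² − 25| < ε.
Factor: z² − 25 = (z + 5)(z - 5), so |z² − 25| = |z + 5|·|z - 5|.
Impose δ ≤ 2 so that |z| < 7; then |z - 5| ≤ 12.
Hence |z² − 25| ≤ 12|z + 5|, which is < ε once |z + 5| < ε/12.
Take δ = min(2, ε/12). If 0 < |z + 5| < δ then both bounds hold and |z² − 25| ≤ 12|z + 5| < 12·(ε/12) = ε.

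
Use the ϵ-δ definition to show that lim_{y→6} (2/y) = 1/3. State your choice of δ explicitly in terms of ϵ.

Let ϵ > 0 be given. We seek δ > 0 such that 0 < |y − 6| < δ implies |2/y − (1/3)| < ϵ.
|2/y − (1/3)| = 2·|6 − y|/(6·|y|) = 2|y − 6|/(6|y|).
Restrict δ ≤ 3. Then |y − 6| < 3 gives |y| > 3, so 6|y| > 18.
Then |2/y − (1/3)| < 2|y − 6|/18, which is < ϵ when |y − 6| < 9ϵ.
Take δ = min(3, 9ϵ). Then 0 < |y − 6| < δ gives both |y − 6| < 3 and |y − 6| < 9ϵ, so |2/y − (1/3)| < ϵ.

δ = min(3, 9ϵ)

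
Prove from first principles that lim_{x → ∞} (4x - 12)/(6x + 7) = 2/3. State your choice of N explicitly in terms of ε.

N = (25/9)/ε

Let ε > 0 be given. We seek N > 0 such that x > N implies |(4x - 12)/(6x + 7) − (2/3)| < ε.
(4x - 12)/(6x + 7) − (2/3) = (6(4x - 12) − 4(6x + 7)) / (6(6x + 7)) = -100/(6(6x + 7)).
For x > 0 we have 6x + 7 > 6x, so |(4x - 12)/(6x + 7) − (2/3)| = 100/(6(6x + 7)) < 100/(6·6x) = (25/9)/x.
Thus |(4x - 12)/(6x + 7) − (2/3)| < ε whenever x > (25/9)/ε.
Take N = (25/9)/ε. If x > N then |(4x - 12)/(6x + 7) − (2/3)| < (25/9)/x < ε.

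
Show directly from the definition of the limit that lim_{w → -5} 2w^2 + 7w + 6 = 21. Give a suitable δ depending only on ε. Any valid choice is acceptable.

Let ε > 0 be given. We want δ > 0 such that 0 < |w + 5| < δ implies |(2w^2 + 7w + 6) − 21| < ε.
(2w^2 + 7w + 6) − 21 = 2w^2 + 7w - 15 = (w + 5)(2w - 3).
So |(2w^2 + 7w + 6) − 21| = |w + 5|·|2w - 3|.
Require δ ≤ 1. Then |w + 5| < 1 gives |w| < 6, and by the triangle inequality |2w - 3| ≤ 2·6 + 3 = 15.
Hence |(2w^2 + 7w + 6) − 21| ≤ 15|w + 5| < ε provided |w + 5| < ε/15.
Take δ = min(1, ε/15). Then 0 < |w + 5| < δ gives both |w + 5| < 1 and |w + 5| < ε/15, so |(2w^2 + 7w + 6) − 21| < ε.

δ = min(1, ε/15)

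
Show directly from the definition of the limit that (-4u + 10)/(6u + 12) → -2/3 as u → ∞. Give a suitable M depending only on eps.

Suppose eps > 0. We seek M > 0 such that u > M implies |(-4u + 10)/(6u + 12) + 2/3| < eps.
(-4u + 10)/(6u + 12) + 2/3 = (6(-4u + 10) − (-4)(6u + 12)) / (6(6u + 12)) = 108/(6(6u + 12)).
For u > 0 we have 6u + 12 > 6u, so |(-4u + 10)/(6u + 12) + 2/3| = 108/(6(6u + 12)) < 108/(6·6u) = 3/u.
Thus |(-4u + 10)/(6u + 12) + 2/3| < eps whenever u > 3/eps.
Take M = 3/eps. If u > M then |(-4u + 10)/(6u + 12) + 2/3| < 3/u < eps.

M = 3/eps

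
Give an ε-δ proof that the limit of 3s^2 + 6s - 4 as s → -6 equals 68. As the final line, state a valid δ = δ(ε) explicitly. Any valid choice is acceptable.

Suppose ε > 0. We want δ > 0 such that 0 < |s + 6| < δ implies |(3s^2 + 6s - 4) − 68| < ε.
(3s^2 + 6s - 4) − 68 = 3s^2 + 6s - 72 = (s + 6)(3s - 12).
So |(3s^2 + 6s - 4) − 68| = |s + 6|·|3s - 12|.
Require δ ≤ 1. Then |s + 6| < 1 gives |s| < 7, and by the triangle inequality |3s - 12| ≤ 3·7 + 12 = 33.
Hence |(3s^2 + 6s - 4) − 68| ≤ 33|s + 6| < ε provided |s + 6| < ε/33.
Choosing δ = min(1, ε/33) ensures both conditions, hence |(3s^2 + 6s - 4) − 68| < ε.

δ = min(1, ε/33)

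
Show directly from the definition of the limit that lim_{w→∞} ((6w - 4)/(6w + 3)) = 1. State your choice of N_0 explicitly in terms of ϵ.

N_0 = (7/6)/ϵ

Suppose ϵ > 0. We seek N_0 > 0 such that w > N_0 implies |(6w - 4)/(6w + 3) − 1| < ϵ.
(6w - 4)/(6w + 3) − 1 = (6(6w - 4) − 6(6w + 3)) / (6(6w + 3)) = -42/(6(6w + 3)).
For w > 0 we have 6w + 3 > 6w, so |(6w - 4)/(6w + 3) − 1| = 42/(6(6w + 3)) < 42/(6·6w) = (7/6)/w.
Thus |(6w - 4)/(6w + 3) − 1| < ϵ whenever w > (7/6)/ϵ.
Take N_0 = (7/6)/ϵ. If w > N_0 then |(6w - 4)/(6w + 3) − 1| < (7/6)/w < ϵ.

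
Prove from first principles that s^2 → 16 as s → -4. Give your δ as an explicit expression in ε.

Let ε > 0 be given. We seek δ > 0 with 0 < |s + 4| < δ ⇒ |s^2 − 16| < ε.
Factor: s^2 − 16 = (s + 4)(s - 4), so |s^2 − 16| = |s + 4|·|s - 4|.
Impose δ ≤ 2 so that |s| < 6; then |s - 4| ≤ 10.
Hence |s^2 − 16| ≤ 10|s + 4|, which is < ε once |s + 4| < ε/10.
Take δ = min(2, ε/10). If 0 < |s + 4| < δ then both bounds hold and |s^2 − 16| ≤ 10|s + 4| < 10·(ε/10) = ε.

δ = min(2, ε/10)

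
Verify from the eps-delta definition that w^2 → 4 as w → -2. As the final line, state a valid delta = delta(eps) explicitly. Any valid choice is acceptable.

Let eps > 0. We seek delta > 0 with 0 < |w + 2| < delta ⇒ |w^2 − 4| < eps.
Factor: w^2 − 4 = (w + 2)(w - 2), so |w^2 − 4| = |w + 2|·|w - 2|.
Restrict delta ≤ 1. Then |w + 2| < 1 gives |w| < 3, so by the triangle inequality |w - 2| ≤ 3 + 2 = 5.
Hence |w^2 − 4| ≤ 5|w + 2|, which is < eps once |w + 2| < eps/5.
Take delta = min(1, eps/5). If 0 < |w + 2| < delta then both bounds hold and |w^2 − 4| ≤ 5|w + 2| < 5·(eps/5) = eps.

delta = min(1, eps/5)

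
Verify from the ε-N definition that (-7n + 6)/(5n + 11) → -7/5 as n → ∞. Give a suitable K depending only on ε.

K = (107/25)/ε

Suppose ε > 0. For n ≥ 1, |(-7n + 6)/(5n + 11) + 7/5| = |107|/(5(5n + 11)) = 107/(5(5n + 11)).
Since 5n + 11 ≥ 5n for n ≥ 1, this is ≤ 107/(5·5n) = (107/25)/n.
So |(-7n + 6)/(5n + 11) + 7/5| < ε whenever n > (107/25)/ε.
Take K = (107/25)/ε. If n > K then |(-7n + 6)/(5n + 11) + 7/5| ≤ (107/25)/n < ε.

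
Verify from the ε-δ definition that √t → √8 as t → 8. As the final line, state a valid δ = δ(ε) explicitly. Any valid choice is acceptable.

δ = min(8, √8·ε)

Fix ε > 0. We want δ > 0 such that 0 < |t − 8| < δ implies |√t − √8| < ε.
Multiplying by the conjugate, |√t − √8| = |t − 8|/(√t + √8).
Restrict δ ≤ 8 so that |t − 8| < 8 forces t > 0, and then √t + √8 > √8.
Hence |√t − √8| < |t − 8|/√8, which is < ε once |t − 8| < √8·ε.
Take δ = min(8, √8·ε). If 0 < |t − 8| < δ then t > 0 and |√t − √8| < |t − 8|/√8 < ε.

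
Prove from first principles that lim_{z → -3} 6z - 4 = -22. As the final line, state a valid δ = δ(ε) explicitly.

Fix ε > 0. We need δ > 0 so that 0 < |z + 3| < δ implies |(6z - 4) + 22| < ε.
Since (6z - 4) + 22 = 6(z + 3), we have |(6z - 4) + 22| = 6|z + 3|.
So 6|z + 3| < ε exactly when |z + 3| < ε/6.
Choosing δ = ε/6 gives |(6z - 4) + 22| = 6|z + 3| < ε whenever |z + 3| < δ.

δ = ε/6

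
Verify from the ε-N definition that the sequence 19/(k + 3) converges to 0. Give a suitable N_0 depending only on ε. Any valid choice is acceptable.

Let ε > 0 be given. For k ≥ 1, |19/(k + 3) − 0| = 19/(k + 3) ≤ 19/k.
We need 19/k < ε, i.e. k > 19/ε.
Take N_0 = 19/ε. If k > N_0 then |19/(k + 3)| ≤ 19/k < ε.

N_0 = 19/ε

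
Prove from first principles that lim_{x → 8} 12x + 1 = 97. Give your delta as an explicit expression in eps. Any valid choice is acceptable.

Fix eps > 0. We need delta > 0 so that 0 < |x − 8| < delta implies |(12x + 1) − 97| < eps.
Since (12x + 1) − 97 = 12(x − 8), we have |(12x + 1) − 97| = 12|x − 8|.
So 12|x − 8| < eps exactly when |x − 8| < eps/12.
Choosing delta = eps/12 gives |(12x + 1) − 97| = 12|x − 8| < eps whenever |x − 8| < delta.

delta = eps/12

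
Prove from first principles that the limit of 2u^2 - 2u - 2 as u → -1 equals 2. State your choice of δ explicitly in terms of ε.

Let ε > 0 be given. We want δ > 0 such that 0 < |u + 1| < δ implies |(2u^2 - 2u - 2) − 2| < ε.
(2u^2 - 2u - 2) − 2 = 2u^2 - 2u - 4 = (u + 1)(2u - 4).
So |(2u^2 - 2u - 2) − 2| = |u + 1|·|2u - 4|.
Require δ ≤ 2. Then |u + 1| < 2 gives |u| < 3, and by the triangle inequality |2u - 4| ≤ 2·3 + 4 = 10.
Hence |(2u^2 - 2u - 2) − 2| ≤ 10|u + 1| < ε provided |u + 1| < ε/10.
Take δ = min(2, ε/10). Then 0 < |u + 1| < δ gives both |u + 1| < 2 and |u + 1| < ε/10, so |(2u^2 - 2u - 2) − 2| < ε.

δ = min(2, ε/10)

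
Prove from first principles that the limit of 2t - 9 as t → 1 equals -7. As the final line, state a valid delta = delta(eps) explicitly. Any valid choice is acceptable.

delta = eps/2

Suppose eps > 0. We need delta > 0 so that 0 < |t − 1| < delta implies |(2t - 9) + 7| < eps.
|(2t - 9) + 7| = |2t - 2| = 2|t − 1|.
Thus it suffices that |t − 1| < eps/2.
Take delta = eps/2. If 0 < |t − 1| < delta then |(2t - 9) + 7| = 2|t − 1| < 2·(eps/2) = eps.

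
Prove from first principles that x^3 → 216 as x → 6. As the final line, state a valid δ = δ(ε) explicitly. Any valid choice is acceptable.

Let ε > 0. We seek δ > 0 with 0 < |x − 6| < δ ⇒ |x^3 − 216| < ε.
Factor: x^3 − 216 = (x − 6)(x^2 + 6x + 36), so |x^3 − 216| = |x − 6|·|x^2 + 6x + 36|.
Restrict δ ≤ 1. Then |x − 6| < 1 gives |x| < 7, so by the triangle inequality |x^2 + 6x + 36| ≤ 7^2 + 6·7 + 36 = 127.
Hence |x^3 − 216| ≤ 127|x − 6|, which is < ε once |x − 6| < ε/127.
Take δ = min(1, ε/127). If 0 < |x − 6| < δ then both bounds hold and |x^3 − 216| ≤ 127|x − 6| < 127·(ε/127) = ε.

δ = min(1, ε/127)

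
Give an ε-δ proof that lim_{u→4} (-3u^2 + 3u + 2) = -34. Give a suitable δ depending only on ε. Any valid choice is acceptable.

Let ε > 0 be given. We want δ > 0 such that 0 < |u − 4| < δ implies |(-3u^2 + 3u + 2) + 34| < ε.
(-3u^2 + 3u + 2) + 34 = -3u^2 + 3u + 36 = (u − 4)(-3u - 9).
So |(-3u^2 + 3u + 2) + 34| = |u − 4|·|-3u - 9|.
Require δ ≤ 1. Then |u − 4| < 1 gives |u| < 5, and by the triangle inequality |-3u - 9| ≤ 3·5 + 9 = 24.
Hence |(-3u^2 + 3u + 2) + 34| ≤ 24|u − 4| < ε provided |u − 4| < ε/24.
Choosing δ = min(1, ε/24) ensures both conditions, hence |(-3u^2 + 3u + 2) + 34| < ε.

δ = min(1, ε/24)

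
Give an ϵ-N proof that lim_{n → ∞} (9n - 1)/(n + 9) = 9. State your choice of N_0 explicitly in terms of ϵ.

Let ϵ > 0 be given. For n ≥ 1, |(9n - 1)/(n + 9) − 9| = |-82|/((n + 9)) = 82/((n + 9)).
Since n + 9 ≥ n for n ≥ 1, this is ≤ 82/(n) = 82/n.
So |(9n - 1)/(n + 9) − 9| < ϵ whenever n > 82/ϵ.
Take N_0 = 82/ϵ. If n > N_0 then |(9n - 1)/(n + 9) − 9| ≤ 82/n < ϵ.

N_0 = 82/ϵ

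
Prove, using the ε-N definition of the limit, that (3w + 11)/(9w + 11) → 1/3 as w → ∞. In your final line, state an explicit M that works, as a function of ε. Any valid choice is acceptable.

Let ε > 0 be given. We seek M > 0 such that w > M implies |(3w + 11)/(9w + 11) − (1/3)| < ε.
(3w + 11)/(9w + 11) − (1/3) = (9(3w + 11) − 3(9w + 11)) / (9(9w + 11)) = 66/(9(9w + 11)).
For w > 0 we have 9w + 11 > 9w, so |(3w + 11)/(9w + 11) − (1/3)| = 66/(9(9w + 11)) < 66/(9·9w) = (22/27)/w.
Thus |(3w + 11)/(9w + 11) − (1/3)| < ε whenever w > (22/27)/ε.
Take M = (22/27)/ε. If w > M then |(3w + 11)/(9w + 11) − (1/3)| < (22/27)/w < ε.

M = (22/27)/ε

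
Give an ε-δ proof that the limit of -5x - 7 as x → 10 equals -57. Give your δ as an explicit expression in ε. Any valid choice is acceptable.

δ = ε/5

Fix ε > 0. We need δ > 0 so that 0 < |x − 10| < δ implies |(-5x - 7) + 57| < ε.
Since (-5x - 7) + 57 = -5(x − 10), we have |(-5x - 7) + 57| = 5|x − 10|.
So 5|x − 10| < ε exactly when |x − 10| < ε/5.
Choosing δ = ε/5 gives |(-5x - 7) + 57| = 5|x − 10| < ε whenever |x − 10| < δ.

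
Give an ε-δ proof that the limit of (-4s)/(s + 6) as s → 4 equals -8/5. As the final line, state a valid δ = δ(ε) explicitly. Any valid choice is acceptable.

Let ε > 0 be given. We want δ > 0 with 0 < |s − 4| < δ ⇒ |(-4s)/(s + 6) + 8/5| < ε.
Combining over a common denominator, (-4s)/(s + 6) + 8/5 = [(-4s)·10 − (-16)·(s + 6)] / [10·(s + 6)] = -24(s − 4) / (10(s + 6)).
So |(-4s)/(s + 6) + 8/5| = 24|s − 4| / (10·|s + 6|).
Require δ ≤ 5, so |s + 6| ≥ |10| − |s − 4| > 10 − 5 = 5.
Hence |(-4s)/(s + 6) + 8/5| < 24|s − 4|/(10·5) = (12/25)|s − 4|, which is < ε once |s − 4| < (25/12)ε.
Take δ = min(5, (25/12)ε). Then 0 < |s − 4| < δ forces both bounds, so |(-4s)/(s + 6) + 8/5| < ε.

δ = min(5, (25/12)ε)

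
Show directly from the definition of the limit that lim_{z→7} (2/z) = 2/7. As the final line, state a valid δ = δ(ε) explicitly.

Fix ε > 0. We seek δ > 0 such that 0 < |z − 7| < δ implies |2/z − (2/7)| < ε.
|2/z − (2/7)| = 2·|7 − z|/(7·|z|) = 2|z − 7|/(7|z|).
Restrict δ ≤ 7/2. Then |z − 7| < 7/2 gives |z| > 7/2, so 7|z| > 49/2.
Then |2/z − (2/7)| < 2|z − 7|/(49/2), which is < ε when |z − 7| < (49/4)ε.
Take δ = min(7/2, (49/4)ε). Then 0 < |z − 7| < δ gives both |z − 7| < 7/2 and |z − 7| < (49/4)ε, so |2/z − (2/7)| < ε.

δ = min(7/2, (49/4)ε)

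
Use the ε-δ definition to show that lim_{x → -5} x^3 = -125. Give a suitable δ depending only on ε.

Let ε > 0 be given. We seek δ > 0 with 0 < |x + 5| < δ ⇒ |x^3 + 125| < ε.
Factor: x^3 + 125 = (x + 5)(x^2 - 5x + 25), so |x^3 + 125| = |x + 5|·|x^2 - 5x + 25|.
Impose δ ≤ 1 so that |x| < 6; then |x^2 - 5x + 25| ≤ 91.
Hence |x^3 + 125| ≤ 91|x + 5|, which is < ε once |x + 5| < ε/91.
Take δ = min(1, ε/91). If 0 < |x + 5| < δ then both bounds hold and |x^3 + 125| ≤ 91|x + 5| < 91·(ε/91) = ε.

δ = min(1, ε/91)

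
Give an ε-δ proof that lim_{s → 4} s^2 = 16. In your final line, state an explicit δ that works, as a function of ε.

Let ε > 0 be given. We seek δ > 0 with 0 < |s − 4| < δ ⇒ |s^2 − 16| < ε.
Factor: s^2 − 16 = (s − 4)(s + 4), so |s^2 − 16| = |s − 4|·|s + 4|.
Restrict δ ≤ 1. Then |s − 4| < 1 gives |s| < 5, so by the triangle inequality |s + 4| ≤ 5 + 4 = 9.
Hence |s^2 − 16| ≤ 9|s − 4|, which is < ε once |s − 4| < ε/9.
Take δ = min(1, ε/9). If 0 < |s − 4| < δ then both bounds hold and |s^2 − 16| ≤ 9|s − 4| < 9·(ε/9) = ε.

δ = min(1, ε/9)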